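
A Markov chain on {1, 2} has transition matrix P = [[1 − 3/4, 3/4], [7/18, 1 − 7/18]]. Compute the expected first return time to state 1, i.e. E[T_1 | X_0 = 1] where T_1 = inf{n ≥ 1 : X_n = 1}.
E[T_1 | X_0 = 1] = 1/π_1 = 41/14

For an irreducible recurrent Markov chain with stationary distribution π, E[T_i | X_0 = i] = 1/π_i (Kac's formula). Here π_1 = (7/18)/(3/4 + 7/18) = (7/18)/(41/36) = 14/41, so E[T_1 | X_0 = 1] = 1/π_1 = (3/4 + 7/18)/(7/18) = (41/36)/(7/18) = 41/14.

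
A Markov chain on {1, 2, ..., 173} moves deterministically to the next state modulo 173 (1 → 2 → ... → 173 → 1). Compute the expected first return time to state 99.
E[T_99 | X_0 = 99] = 173

The chain cycles deterministically, so starting at state 99 it returns in exactly 173 steps. Equivalently, the stationary distribution is uniform π_j = 1/173 for every state j, so by Kac's formula E[T_99] = 1/π_99 = 173.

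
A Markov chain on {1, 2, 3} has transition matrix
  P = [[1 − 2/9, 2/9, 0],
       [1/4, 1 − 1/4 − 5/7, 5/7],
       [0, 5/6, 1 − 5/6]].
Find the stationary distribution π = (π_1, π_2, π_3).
π = (63/167, 56/167, 48/167)

This is a birth-death chain on three states, which satisfies detailed balance: π_1 · P_{12} = π_2 · P_{21} and π_2 · P_{23} = π_3 · P_{32}.
From π_1 · 2/9 = π_2 · 1/4: π_2/π_1 = (2/9)/(1/4) = 8/9.
From π_2 · 5/7 = π_3 · 5/6: π_3/π_2 = (5/7)/(5/6) = 6/7.
Take π_1 proportional to 1; then unnormalized π = (1, 8/9, 16/21). Normalize by dividing by the sum 167/63:
  π = (63/167, 56/167, 48/167).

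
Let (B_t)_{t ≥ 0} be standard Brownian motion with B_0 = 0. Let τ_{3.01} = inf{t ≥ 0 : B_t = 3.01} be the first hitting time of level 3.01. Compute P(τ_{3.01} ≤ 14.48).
P(τ_{3.01} ≤ 14.48) = 2(1 − Φ(3.01/√14.48)) = 2(1 − Φ(0.7910)) ≈ 0.4289

By the reflection principle for standard BM, P(τ_b ≤ t) = 2 · P(B_t ≥ b). Since B_t ~ N(0, t), P(B_t ≥ 3.01) = 1 − Φ(3.01/√t) = 1 − Φ(3.01/√14.48) = 1 − Φ(0.7910) ≈ 0.21447. Doubling: P(τ_{3.01} ≤ 14.48) ≈ 2 · 0.21447 = 0.42894 ≈ 0.4289.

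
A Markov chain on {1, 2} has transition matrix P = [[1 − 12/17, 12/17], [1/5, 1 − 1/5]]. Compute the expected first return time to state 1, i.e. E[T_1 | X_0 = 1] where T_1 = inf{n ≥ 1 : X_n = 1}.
E[T_1 | X_0 = 1] = 1/π_1 = 77/17

For an irreducible recurrent Markov chain with stationary distribution π, E[T_i | X_0 = i] = 1/π_i (Kac's formula). Here π_1 = (1/5)/(12/17 + 1/5) = (1/5)/(77/85) = 17/77, so E[T_1 | X_0 = 1] = 1/π_1 = (12/17 + 1/5)/(1/5) = (77/85)/(1/5) = 77/17.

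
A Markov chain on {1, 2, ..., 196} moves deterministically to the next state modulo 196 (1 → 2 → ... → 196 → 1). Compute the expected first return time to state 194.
E[T_194 | X_0 = 194] = 196

The chain cycles deterministically, so starting at state 194 it returns in exactly 196 steps. Equivalently, the stationary distribution is uniform π_j = 1/196 for every state j, so by Kac's formula E[T_194] = 1/π_194 = 196.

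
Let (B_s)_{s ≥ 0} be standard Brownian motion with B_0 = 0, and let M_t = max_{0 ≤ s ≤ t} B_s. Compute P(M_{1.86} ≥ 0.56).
P(M_{1.86} ≥ 0.56) = 2·P(B_{1.86} ≥ 0.56) = 2(1 − Φ(0.56/√1.86)) ≈ 0.6814

By the reflection principle for Brownian motion, P(M_t ≥ a) = 2 · P(B_t ≥ a) for a ≥ 0. Since B_t ~ N(0, t), P(B_t ≥ 0.56) = 1 − Φ(0.56/√t) = 1 − Φ(0.56/√1.86) = 1 − Φ(0.4106). So
  P(M_{1.86} ≥ 0.56) = 2(1 − Φ(0.4106)) ≈ 0.6814.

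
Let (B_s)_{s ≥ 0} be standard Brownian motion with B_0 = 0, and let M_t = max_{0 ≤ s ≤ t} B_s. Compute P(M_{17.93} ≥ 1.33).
P(M_{17.93} ≥ 1.33) = 2·P(B_{17.93} ≥ 1.33) = 2(1 − Φ(1.33/√17.93)) ≈ 0.7534

By the reflection principle for Brownian motion, P(M_t ≥ a) = 2 · P(B_t ≥ a) for a ≥ 0. Since B_t ~ N(0, t), P(B_t ≥ 1.33) = 1 − Φ(1.33/√t) = 1 − Φ(1.33/√17.93) = 1 − Φ(0.3141). So
  P(M_{17.93} ≥ 1.33) = 2(1 − Φ(0.3141)) ≈ 0.7534.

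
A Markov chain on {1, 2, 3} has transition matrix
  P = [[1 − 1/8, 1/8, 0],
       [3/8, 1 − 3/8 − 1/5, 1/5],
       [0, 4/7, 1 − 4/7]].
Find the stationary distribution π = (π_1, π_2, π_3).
π = (20/29, 20/87, 7/87)

This is a birth-death chain on three states, which satisfies detailed balance: π_1 · P_{12} = π_2 · P_{21} and π_2 · P_{23} = π_3 · P_{32}.
From π_1 · 1/8 = π_2 · 3/8: π_2/π_1 = (1/8)/(3/8) = 1/3.
From π_2 · 1/5 = π_3 · 4/7: π_3/π_2 = (1/5)/(4/7) = 7/20.
Take π_1 proportional to 1; then unnormalized π = (1, 1/3, 7/60). Normalize by dividing by the sum 29/20:
  π = (20/29, 20/87, 7/87).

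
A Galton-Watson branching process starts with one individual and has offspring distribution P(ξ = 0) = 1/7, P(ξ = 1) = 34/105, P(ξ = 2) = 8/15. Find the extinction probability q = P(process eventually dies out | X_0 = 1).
q = 15/56

The pgf is f(s) = 1/7 + 34/105·s + 8/15·s². The extinction probability q is the smallest fixed point of f in [0, 1]. Setting s = f(s):
  8/15·s² + (34/105 − 1)·s + 1/7 = 0
  8/15·s² − (1/7 + 8/15)·s + 1/7 = 0
which factors as (s − 1)·(8/15·s − 1/7) = 0, giving roots s = 1 and s = (1/7)/(8/15) = 15/56.
Mean offspring μ = 34/105 + 2·8/15 = 146/105 > 1 (supercritical), so q < 1. The extinction probability is the smaller root: q = (1/7)/(8/15) = 15/56.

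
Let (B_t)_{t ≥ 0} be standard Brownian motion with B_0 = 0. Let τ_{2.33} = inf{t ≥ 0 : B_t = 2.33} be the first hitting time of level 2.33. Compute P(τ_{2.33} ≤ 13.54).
P(τ_{2.33} ≤ 13.54) = 2(1 − Φ(2.33/√13.54)) = 2(1 − Φ(0.6332)) ≈ 0.5266

By the reflection principle for standard BM, P(τ_b ≤ t) = 2 · P(B_t ≥ b). Since B_t ~ N(0, t), P(B_t ≥ 2.33) = 1 − Φ(2.33/√t) = 1 − Φ(2.33/√13.54) = 1 − Φ(0.6332) ≈ 0.26330. Doubling: P(τ_{2.33} ≤ 13.54) ≈ 2 · 0.26330 = 0.52660 ≈ 0.5266.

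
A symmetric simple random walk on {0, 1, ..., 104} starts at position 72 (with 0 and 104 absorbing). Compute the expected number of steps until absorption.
E[τ | X_0 = 72] = 2304

Let v_k = E[τ | X_0 = k]. Boundary: v_0 = v_104 = 0. Recurrence: v_k = 1 + (v_{k-1} + v_{k+1})/2 for 1 ≤ k ≤ 103. The particular solution to v_k − (v_{k-1} + v_{k+1})/2 = 1 is v_k = −k^2. Adding homogeneous solution A + B k and matching boundaries gives v_k = k (104 − k). Substituting k = 72: v_72 = 72 · 32 = 2304.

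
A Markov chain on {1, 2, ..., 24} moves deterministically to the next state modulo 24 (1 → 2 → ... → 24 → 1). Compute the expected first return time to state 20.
E[T_20 | X_0 = 20] = 24

The chain cycles deterministically, so starting at state 20 it returns in exactly 24 steps. Equivalently, the stationary distribution is uniform π_j = 1/24 for every state j, so by Kac's formula E[T_20] = 1/π_20 = 24.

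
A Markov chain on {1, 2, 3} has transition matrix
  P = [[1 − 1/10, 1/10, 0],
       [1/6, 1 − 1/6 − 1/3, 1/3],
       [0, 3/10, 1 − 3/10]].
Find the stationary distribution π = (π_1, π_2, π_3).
π = (15/34, 9/34, 5/17)

This is a birth-death chain on three states, which satisfies detailed balance: π_1 · P_{12} = π_2 · P_{21} and π_2 · P_{23} = π_3 · P_{32}.
From π_1 · 1/10 = π_2 · 1/6: π_2/π_1 = (1/10)/(1/6) = 3/5.
From π_2 · 1/3 = π_3 · 3/10: π_3/π_2 = (1/3)/(3/10) = 10/9.
Take π_1 proportional to 1; then unnormalized π = (1, 3/5, 2/3). Normalize by dividing by the sum 34/15:
  π = (15/34, 9/34, 5/17).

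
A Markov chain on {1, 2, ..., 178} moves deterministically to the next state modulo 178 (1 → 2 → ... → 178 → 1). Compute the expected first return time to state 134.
E[T_134 | X_0 = 134] = 178

The chain cycles deterministically, so starting at state 134 it returns in exactly 178 steps. Equivalently, the stationary distribution is uniform π_j = 1/178 for every state j, so by Kac's formula E[T_134] = 1/π_134 = 178.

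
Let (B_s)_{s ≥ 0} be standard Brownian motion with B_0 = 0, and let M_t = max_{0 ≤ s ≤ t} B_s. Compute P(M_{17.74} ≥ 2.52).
P(M_{17.74} ≥ 2.52) = 2·P(B_{17.74} ≥ 2.52) = 2(1 − Φ(2.52/√17.74)) ≈ 0.5496

By the reflection principle for Brownian motion, P(M_t ≥ a) = 2 · P(B_t ≥ a) for a ≥ 0. Since B_t ~ N(0, t), P(B_t ≥ 2.52) = 1 − Φ(2.52/√t) = 1 − Φ(2.52/√17.74) = 1 − Φ(0.5983). So
  P(M_{17.74} ≥ 2.52) = 2(1 − Φ(0.5983)) ≈ 0.5496.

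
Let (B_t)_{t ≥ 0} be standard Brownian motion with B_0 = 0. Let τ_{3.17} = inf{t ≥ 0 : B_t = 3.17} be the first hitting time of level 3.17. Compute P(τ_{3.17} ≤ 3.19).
P(τ_{3.17} ≤ 3.19) = 2(1 − Φ(3.17/√3.19)) = 2(1 − Φ(1.7749)) ≈ 0.0759

By the reflection principle for standard BM, P(τ_b ≤ t) = 2 · P(B_t ≥ b). Since B_t ~ N(0, t), P(B_t ≥ 3.17) = 1 − Φ(3.17/√t) = 1 − Φ(3.17/√3.19) = 1 − Φ(1.7749) ≈ 0.03796. Doubling: P(τ_{3.17} ≤ 3.19) ≈ 2 · 0.03796 = 0.07592 ≈ 0.0759.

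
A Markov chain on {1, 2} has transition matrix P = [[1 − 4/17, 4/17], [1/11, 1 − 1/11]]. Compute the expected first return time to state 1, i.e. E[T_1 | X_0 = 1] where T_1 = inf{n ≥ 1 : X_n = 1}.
E[T_1 | X_0 = 1] = 1/π_1 = 61/17

For an irreducible recurrent Markov chain with stationary distribution π, E[T_i | X_0 = i] = 1/π_i (Kac's formula). Here π_1 = (1/11)/(4/17 + 1/11) = (1/11)/(61/187) = 17/61, so E[T_1 | X_0 = 1] = 1/π_1 = (4/17 + 1/11)/(1/11) = (61/187)/(1/11) = 61/17.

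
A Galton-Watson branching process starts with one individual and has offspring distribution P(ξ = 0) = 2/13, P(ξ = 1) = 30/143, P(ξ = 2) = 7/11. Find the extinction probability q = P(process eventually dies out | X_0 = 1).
q = 22/91

The pgf is f(s) = 2/13 + 30/143·s + 7/11·s². The extinction probability q is the smallest fixed point of f in [0, 1]. Setting s = f(s):
  7/11·s² + (30/143 − 1)·s + 2/13 = 0
  7/11·s² − (2/13 + 7/11)·s + 2/13 = 0
which factors as (s − 1)·(7/11·s − 2/13) = 0, giving roots s = 1 and s = (2/13)/(7/11) = 22/91.
Mean offspring μ = 30/143 + 2·7/11 = 212/143 > 1 (supercritical), so q < 1. The extinction probability is the smaller root: q = (2/13)/(7/11) = 22/91.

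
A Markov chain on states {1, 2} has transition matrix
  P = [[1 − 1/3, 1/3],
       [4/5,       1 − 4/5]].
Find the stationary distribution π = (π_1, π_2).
π_1 = 12/17, π_2 = 5/17

Solve πP = π with π_1 + π_2 = 1. From πP = π: π_1 · (1 − 1/3) + π_2 · 4/5 = π_1 ⇒ π_2 · 4/5 = π_1 · 1/3 ⇒ π_2/π_1 = (1/3)/(4/5) = 5/12. Together with π_1 + π_2 = 1:
  π_1 = (4/5)/(1/3 + 4/5) = (4/5)/(17/15) = 12/17,
  π_2 = (1/3)/(1/3 + 4/5) = (1/3)/(17/15) = 5/17.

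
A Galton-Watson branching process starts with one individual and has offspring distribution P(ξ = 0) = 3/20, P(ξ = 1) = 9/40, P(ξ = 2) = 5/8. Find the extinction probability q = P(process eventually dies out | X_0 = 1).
q = 6/25

The pgf is f(s) = 3/20 + 9/40·s + 5/8·s². The extinction probability q is the smallest fixed point of f in [0, 1]. Setting s = f(s):
  5/8·s² + (9/40 − 1)·s + 3/20 = 0
  5/8·s² − (3/20 + 5/8)·s + 3/20 = 0
which factors as (s − 1)·(5/8·s − 3/20) = 0, giving roots s = 1 and s = (3/20)/(5/8) = 6/25.
Mean offspring μ = 9/40 + 2·5/8 = 59/40 > 1 (supercritical), so q < 1. The extinction probability is the smaller root: q = (3/20)/(5/8) = 6/25.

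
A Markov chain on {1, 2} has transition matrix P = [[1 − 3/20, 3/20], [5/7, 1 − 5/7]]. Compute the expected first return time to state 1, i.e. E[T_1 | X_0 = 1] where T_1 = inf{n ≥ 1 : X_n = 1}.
E[T_1 | X_0 = 1] = 1/π_1 = 121/100

For an irreducible recurrent Markov chain with stationary distribution π, E[T_i | X_0 = i] = 1/π_i (Kac's formula). Here π_1 = (5/7)/(3/20 + 5/7) = (5/7)/(121/140) = 100/121, so E[T_1 | X_0 = 1] = 1/π_1 = (3/20 + 5/7)/(5/7) = (121/140)/(5/7) = 121/100.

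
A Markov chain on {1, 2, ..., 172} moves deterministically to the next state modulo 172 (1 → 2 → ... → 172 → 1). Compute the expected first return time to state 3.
E[T_3 | X_0 = 3] = 172

The chain cycles deterministically, so starting at state 3 it returns in exactly 172 steps. Equivalently, the stationary distribution is uniform π_j = 1/172 for every state j, so by Kac's formula E[T_3] = 1/π_3 = 172.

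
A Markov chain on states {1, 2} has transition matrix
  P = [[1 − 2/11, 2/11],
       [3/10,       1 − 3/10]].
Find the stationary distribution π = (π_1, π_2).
π_1 = 33/53, π_2 = 20/53

Solve πP = π with π_1 + π_2 = 1. From πP = π: π_1 · (1 − 2/11) + π_2 · 3/10 = π_1 ⇒ π_2 · 3/10 = π_1 · 2/11 ⇒ π_2/π_1 = (2/11)/(3/10) = 20/33. Together with π_1 + π_2 = 1:
  π_1 = (3/10)/(2/11 + 3/10) = (3/10)/(53/110) = 33/53,
  π_2 = (2/11)/(2/11 + 3/10) = (2/11)/(53/110) = 20/53.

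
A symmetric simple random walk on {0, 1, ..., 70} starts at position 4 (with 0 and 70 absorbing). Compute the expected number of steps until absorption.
E[τ | X_0 = 4] = 264

Let v_k = E[τ | X_0 = k]. Boundary: v_0 = v_70 = 0. Recurrence: v_k = 1 + (v_{k-1} + v_{k+1})/2 for 1 ≤ k ≤ 69. The particular solution to v_k − (v_{k-1} + v_{k+1})/2 = 1 is v_k = −k^2. Adding homogeneous solution A + B k and matching boundaries gives v_k = k (70 − k). Substituting k = 4: v_4 = 4 · 66 = 264.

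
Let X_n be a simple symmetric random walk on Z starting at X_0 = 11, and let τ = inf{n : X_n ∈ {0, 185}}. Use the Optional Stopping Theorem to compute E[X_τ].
E[X_τ] = 11

X_n is a martingale and τ is a bounded-mean stopping time (indeed τ is finite a.s. with bounded expectation since the walk is in a bounded region). By the OST, E[X_τ] = E[X_0] = 11. Equivalently: E[X_τ] = 185 · P(hit 185 first) + 0 · P(hit 0 first) = 185 · (11/185) = 11.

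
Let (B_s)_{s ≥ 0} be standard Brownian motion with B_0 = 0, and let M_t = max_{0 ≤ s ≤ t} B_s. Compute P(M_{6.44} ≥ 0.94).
P(M_{6.44} ≥ 0.94) = 2·P(B_{6.44} ≥ 0.94) = 2(1 − Φ(0.94/√6.44)) ≈ 0.7111

By the reflection principle for Brownian motion, P(M_t ≥ a) = 2 · P(B_t ≥ a) for a ≥ 0. Since B_t ~ N(0, t), P(B_t ≥ 0.94) = 1 − Φ(0.94/√t) = 1 − Φ(0.94/√6.44) = 1 − Φ(0.3704). So
  P(M_{6.44} ≥ 0.94) = 2(1 − Φ(0.3704)) ≈ 0.7111.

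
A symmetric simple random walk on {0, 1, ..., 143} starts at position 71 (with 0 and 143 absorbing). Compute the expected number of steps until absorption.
E[τ | X_0 = 71] = 5112

Let v_k = E[τ | X_0 = k]. Boundary: v_0 = v_143 = 0. Recurrence: v_k = 1 + (v_{k-1} + v_{k+1})/2 for 1 ≤ k ≤ 142. The particular solution to v_k − (v_{k-1} + v_{k+1})/2 = 1 is v_k = −k^2. Adding homogeneous solution A + B k and matching boundaries gives v_k = k (143 − k). Substituting k = 71: v_71 = 71 · 72 = 5112.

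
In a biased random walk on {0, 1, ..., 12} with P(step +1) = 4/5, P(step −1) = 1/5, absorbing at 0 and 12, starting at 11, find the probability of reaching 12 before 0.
P(hit 12 before 0) = (1 − (1/4)^11) / (1 − (1/4)^12) = 5592404/5592405

Let u_k denote P(reach 12 before 0 | start at k). Boundary: u_0 = 0, u_12 = 1. Recurrence: u_k = 4/5·u_{k+1} + 1/5·u_{k-1} for 1 ≤ k ≤ 11. Try u_k = A + B·r^k with r = q/p = (1/5)/(4/5) = 1/4. Substitution satisfies the recurrence; boundary conditions give:
  u_k = (1 − r^k) / (1 − r^N) = (1 − (1/4)^11) / (1 − (1/4)^12) = 5592404/5592405.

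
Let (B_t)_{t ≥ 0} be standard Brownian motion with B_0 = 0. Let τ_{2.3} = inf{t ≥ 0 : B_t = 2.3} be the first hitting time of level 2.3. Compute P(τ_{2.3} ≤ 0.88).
P(τ_{2.3} ≤ 0.88) = 2(1 − Φ(2.3/√0.88)) = 2(1 − Φ(2.4518)) ≈ 0.0142

By the reflection principle for standard BM, P(τ_b ≤ t) = 2 · P(B_t ≥ b). Since B_t ~ N(0, t), P(B_t ≥ 2.3) = 1 − Φ(2.3/√t) = 1 − Φ(2.3/√0.88) = 1 − Φ(2.4518) ≈ 0.00711. Doubling: P(τ_{2.3} ≤ 0.88) ≈ 2 · 0.00711 = 0.01422 ≈ 0.0142.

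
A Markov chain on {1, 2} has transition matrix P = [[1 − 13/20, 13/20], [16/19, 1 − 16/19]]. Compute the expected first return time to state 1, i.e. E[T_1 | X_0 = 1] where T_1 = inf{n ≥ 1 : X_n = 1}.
E[T_1 | X_0 = 1] = 1/π_1 = 567/320

For an irreducible recurrent Markov chain with stationary distribution π, E[T_i | X_0 = i] = 1/π_i (Kac's formula). Here π_1 = (16/19)/(13/20 + 16/19) = (16/19)/(567/380) = 320/567, so E[T_1 | X_0 = 1] = 1/π_1 = (13/20 + 16/19)/(16/19) = (567/380)/(16/19) = 567/320.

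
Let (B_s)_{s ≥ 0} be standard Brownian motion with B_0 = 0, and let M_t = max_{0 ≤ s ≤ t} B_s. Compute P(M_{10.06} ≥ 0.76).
P(M_{10.06} ≥ 0.76) = 2·P(B_{10.06} ≥ 0.76) = 2(1 − Φ(0.76/√10.06)) ≈ 0.8106

By the reflection principle for Brownian motion, P(M_t ≥ a) = 2 · P(B_t ≥ a) for a ≥ 0. Since B_t ~ N(0, t), P(B_t ≥ 0.76) = 1 − Φ(0.76/√t) = 1 − Φ(0.76/√10.06) = 1 − Φ(0.2396). So
  P(M_{10.06} ≥ 0.76) = 2(1 − Φ(0.2396)) ≈ 0.8106.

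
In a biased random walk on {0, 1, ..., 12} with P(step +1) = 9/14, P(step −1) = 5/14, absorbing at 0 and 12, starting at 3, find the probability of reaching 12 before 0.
P(hit 12 before 0) = (1 − (5/9)^3) / (1 − (5/9)^12) = 387420489/467194364

Let u_k denote P(reach 12 before 0 | start at k). Boundary: u_0 = 0, u_12 = 1. Recurrence: u_k = 9/14·u_{k+1} + 5/14·u_{k-1} for 1 ≤ k ≤ 11. Try u_k = A + B·r^k with r = q/p = (5/14)/(9/14) = 5/9. Substitution satisfies the recurrence; boundary conditions give:
  u_k = (1 − r^k) / (1 − r^N) = (1 − (5/9)^3) / (1 − (5/9)^12) = 387420489/467194364.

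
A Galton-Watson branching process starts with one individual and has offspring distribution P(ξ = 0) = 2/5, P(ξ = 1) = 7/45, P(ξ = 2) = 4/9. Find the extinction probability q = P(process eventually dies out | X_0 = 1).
q = 9/10

The pgf is f(s) = 2/5 + 7/45·s + 4/9·s². The extinction probability q is the smallest fixed point of f in [0, 1]. Setting s = f(s):
  4/9·s² + (7/45 − 1)·s + 2/5 = 0
  4/9·s² − (2/5 + 4/9)·s + 2/5 = 0
which factors as (s − 1)·(4/9·s − 2/5) = 0, giving roots s = 1 and s = (2/5)/(4/9) = 9/10.
Mean offspring μ = 7/45 + 2·4/9 = 47/45 > 1 (supercritical), so q < 1. The extinction probability is the smaller root: q = (2/5)/(4/9) = 9/10.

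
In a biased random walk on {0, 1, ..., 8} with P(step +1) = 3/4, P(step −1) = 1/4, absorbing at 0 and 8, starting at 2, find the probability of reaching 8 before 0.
P(hit 8 before 0) = (1 − (1/3)^2) / (1 − (1/3)^8) = 729/820

Let u_k denote P(reach 8 before 0 | start at k). Boundary: u_0 = 0, u_8 = 1. Recurrence: u_k = 3/4·u_{k+1} + 1/4·u_{k-1} for 1 ≤ k ≤ 7. Try u_k = A + B·r^k with r = q/p = (1/4)/(3/4) = 1/3. Substitution satisfies the recurrence; boundary conditions give:
  u_k = (1 − r^k) / (1 − r^N) = (1 − (1/3)^2) / (1 − (1/3)^8) = 729/820.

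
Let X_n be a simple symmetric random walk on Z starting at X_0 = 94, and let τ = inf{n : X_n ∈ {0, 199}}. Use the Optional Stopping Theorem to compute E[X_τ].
E[X_τ] = 94

X_n is a martingale and τ is a bounded-mean stopping time (indeed τ is finite a.s. with bounded expectation since the walk is in a bounded region). By the OST, E[X_τ] = E[X_0] = 94. Equivalently: E[X_τ] = 199 · P(hit 199 first) + 0 · P(hit 0 first) = 199 · (94/199) = 94.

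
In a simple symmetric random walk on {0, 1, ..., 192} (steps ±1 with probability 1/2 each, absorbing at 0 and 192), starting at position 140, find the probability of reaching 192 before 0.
P(hit 192 before 0) = 140/192 = 35/48

Let u_k = P(hit 192 before 0 | start at k). Then u_0 = 0, u_192 = 1, and u_k = u_{k-1}/2 + u_{k+1}/2 for 1 ≤ k ≤ 191. This harmonic recurrence is solved by u_k = k/192, giving u_140 = 140/192 = 35/48.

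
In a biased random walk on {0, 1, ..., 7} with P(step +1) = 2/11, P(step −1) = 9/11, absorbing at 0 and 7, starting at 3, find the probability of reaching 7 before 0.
P(hit 7 before 0) = (1 − (9/2)^3) / (1 − (9/2)^7) = 1648/683263

Let u_k denote P(reach 7 before 0 | start at k). Boundary: u_0 = 0, u_7 = 1. Recurrence: u_k = 2/11·u_{k+1} + 9/11·u_{k-1} for 1 ≤ k ≤ 6. Try u_k = A + B·r^k with r = q/p = (9/11)/(2/11) = 9/2. Substitution satisfies the recurrence; boundary conditions give:
  u_k = (1 − r^k) / (1 − r^N) = (1 − (9/2)^3) / (1 − (9/2)^7) = 1648/683263.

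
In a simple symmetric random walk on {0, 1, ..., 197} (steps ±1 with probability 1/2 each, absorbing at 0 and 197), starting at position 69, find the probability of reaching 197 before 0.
P(hit 197 before 0) = 69/197

Let u_k = P(hit 197 before 0 | start at k). Then u_0 = 0, u_197 = 1, and u_k = u_{k-1}/2 + u_{k+1}/2 for 1 ≤ k ≤ 196. This harmonic recurrence is solved by u_k = k/197, giving u_69 = 69/197.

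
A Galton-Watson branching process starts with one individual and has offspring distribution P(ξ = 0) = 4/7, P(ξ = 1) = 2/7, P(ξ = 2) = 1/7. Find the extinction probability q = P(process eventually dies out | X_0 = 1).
q = 1

Mean offspring μ = 0·4/7 + 1·2/7 + 2·1/7 = 4/7 ≤ 1. For μ ≤ 1 with offspring not concentrated at 1, the Galton-Watson process goes extinct almost surely, so q = 1.
(Algebraic check: The pgf is f(s) = 4/7 + 2/7·s + 1/7·s². The extinction probability q is the smallest fixed point of f in [0, 1]. Setting s = f(s):
  1/7·s² + (2/7 − 1)·s + 4/7 = 0
  1/7·s² − (4/7 + 1/7)·s + 4/7 = 0
which factors as (s − 1)·(1/7·s − 4/7) = 0, giving roots s = 1 and s = (4/7)/(1/7) = 4. Since 4 ≥ 1, the smallest root in [0, 1] is s = 1.)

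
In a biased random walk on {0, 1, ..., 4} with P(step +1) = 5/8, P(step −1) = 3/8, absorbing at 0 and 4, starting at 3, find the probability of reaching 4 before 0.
P(hit 4 before 0) = (1 − (3/5)^3) / (1 − (3/5)^4) = 245/272

Let u_k denote P(reach 4 before 0 | start at k). Boundary: u_0 = 0, u_4 = 1. Recurrence: u_k = 5/8·u_{k+1} + 3/8·u_{k-1} for 1 ≤ k ≤ 3. Try u_k = A + B·r^k with r = q/p = (3/8)/(5/8) = 3/5. Substitution satisfies the recurrence; boundary conditions give:
  u_k = (1 − r^k) / (1 − r^N) = (1 − (3/5)^3) / (1 − (3/5)^4) = 245/272.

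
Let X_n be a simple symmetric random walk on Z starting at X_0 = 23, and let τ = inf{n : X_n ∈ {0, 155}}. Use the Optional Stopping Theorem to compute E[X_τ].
E[X_τ] = 23

X_n is a martingale and τ is a bounded-mean stopping time (indeed τ is finite a.s. with bounded expectation since the walk is in a bounded region). By the OST, E[X_τ] = E[X_0] = 23. Equivalently: E[X_τ] = 155 · P(hit 155 first) + 0 · P(hit 0 first) = 155 · (23/155) = 23.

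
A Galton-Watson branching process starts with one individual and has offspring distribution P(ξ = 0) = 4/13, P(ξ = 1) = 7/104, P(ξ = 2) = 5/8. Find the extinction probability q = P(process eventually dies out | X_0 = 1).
q = 32/65

The pgf is f(s) = 4/13 + 7/104·s + 5/8·s². The extinction probability q is the smallest fixed point of f in [0, 1]. Setting s = f(s):
  5/8·s² + (7/104 − 1)·s + 4/13 = 0
  5/8·s² − (4/13 + 5/8)·s + 4/13 = 0
which factors as (s − 1)·(5/8·s − 4/13) = 0, giving roots s = 1 and s = (4/13)/(5/8) = 32/65.
Mean offspring μ = 7/104 + 2·5/8 = 137/104 > 1 (supercritical), so q < 1. The extinction probability is the smaller root: q = (4/13)/(5/8) = 32/65.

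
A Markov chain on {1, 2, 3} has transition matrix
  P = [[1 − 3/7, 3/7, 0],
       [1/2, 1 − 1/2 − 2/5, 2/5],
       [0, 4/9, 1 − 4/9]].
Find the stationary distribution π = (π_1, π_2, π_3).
π = (35/92, 15/46, 27/92)

This is a birth-death chain on three states, which satisfies detailed balance: π_1 · P_{12} = π_2 · P_{21} and π_2 · P_{23} = π_3 · P_{32}.
From π_1 · 3/7 = π_2 · 1/2: π_2/π_1 = (3/7)/(1/2) = 6/7.
From π_2 · 2/5 = π_3 · 4/9: π_3/π_2 = (2/5)/(4/9) = 9/10.
Take π_1 proportional to 1; then unnormalized π = (1, 6/7, 27/35). Normalize by dividing by the sum 92/35:
  π = (35/92, 15/46, 27/92).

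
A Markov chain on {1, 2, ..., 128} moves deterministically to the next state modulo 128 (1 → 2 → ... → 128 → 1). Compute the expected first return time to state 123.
E[T_123 | X_0 = 123] = 128

The chain cycles deterministically, so starting at state 123 it returns in exactly 128 steps. Equivalently, the stationary distribution is uniform π_j = 1/128 for every state j, so by Kac's formula E[T_123] = 1/π_123 = 128.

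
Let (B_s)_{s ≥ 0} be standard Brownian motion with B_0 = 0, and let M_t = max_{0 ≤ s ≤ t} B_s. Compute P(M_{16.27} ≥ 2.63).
P(M_{16.27} ≥ 2.63) = 2·P(B_{16.27} ≥ 2.63) = 2(1 − Φ(2.63/√16.27)) ≈ 0.5144

By the reflection principle for Brownian motion, P(M_t ≥ a) = 2 · P(B_t ≥ a) for a ≥ 0. Since B_t ~ N(0, t), P(B_t ≥ 2.63) = 1 − Φ(2.63/√t) = 1 − Φ(2.63/√16.27) = 1 − Φ(0.6520). So
  P(M_{16.27} ≥ 2.63) = 2(1 − Φ(0.6520)) ≈ 0.5144.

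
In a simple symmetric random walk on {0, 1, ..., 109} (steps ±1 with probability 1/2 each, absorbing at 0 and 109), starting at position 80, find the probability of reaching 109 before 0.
P(hit 109 before 0) = 80/109

Let u_k = P(hit 109 before 0 | start at k). Then u_0 = 0, u_109 = 1, and u_k = u_{k-1}/2 + u_{k+1}/2 for 1 ≤ k ≤ 108. This harmonic recurrence is solved by u_k = k/109, giving u_80 = 80/109.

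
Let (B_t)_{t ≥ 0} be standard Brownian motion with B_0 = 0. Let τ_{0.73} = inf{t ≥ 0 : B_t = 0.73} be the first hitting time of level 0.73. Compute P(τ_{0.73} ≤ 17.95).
P(τ_{0.73} ≤ 17.95) = 2(1 − Φ(0.73/√17.95)) = 2(1 − Φ(0.1723)) ≈ 0.8632

By the reflection principle for standard BM, P(τ_b ≤ t) = 2 · P(B_t ≥ b). Since B_t ~ N(0, t), P(B_t ≥ 0.73) = 1 − Φ(0.73/√t) = 1 − Φ(0.73/√17.95) = 1 − Φ(0.1723) ≈ 0.43160. Doubling: P(τ_{0.73} ≤ 17.95) ≈ 2 · 0.43160 = 0.86320 ≈ 0.8632.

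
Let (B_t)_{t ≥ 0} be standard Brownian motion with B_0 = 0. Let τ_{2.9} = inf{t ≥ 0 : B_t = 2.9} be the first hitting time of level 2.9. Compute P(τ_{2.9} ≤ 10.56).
P(τ_{2.9} ≤ 10.56) = 2(1 − Φ(2.9/√10.56)) = 2(1 − Φ(0.8924)) ≈ 0.3722

By the reflection principle for standard BM, P(τ_b ≤ t) = 2 · P(B_t ≥ b). Since B_t ~ N(0, t), P(B_t ≥ 2.9) = 1 − Φ(2.9/√t) = 1 − Φ(2.9/√10.56) = 1 − Φ(0.8924) ≈ 0.18609. Doubling: P(τ_{2.9} ≤ 10.56) ≈ 2 · 0.18609 = 0.37218 ≈ 0.3722.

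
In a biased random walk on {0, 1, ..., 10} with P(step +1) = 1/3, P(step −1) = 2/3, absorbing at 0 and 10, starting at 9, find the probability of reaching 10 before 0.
P(hit 10 before 0) = (1 − (2)^9) / (1 − (2)^10) = 511/1023

Let u_k denote P(reach 10 before 0 | start at k). Boundary: u_0 = 0, u_10 = 1. Recurrence: u_k = 1/3·u_{k+1} + 2/3·u_{k-1} for 1 ≤ k ≤ 9. Try u_k = A + B·r^k with r = q/p = (2/3)/(1/3) = 2. Substitution satisfies the recurrence; boundary conditions give:
  u_k = (1 − r^k) / (1 − r^N) = (1 − (2)^9) / (1 − (2)^10) = 511/1023.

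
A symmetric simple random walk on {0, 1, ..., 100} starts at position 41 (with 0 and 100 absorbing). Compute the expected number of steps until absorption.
E[τ | X_0 = 41] = 2419

Let v_k = E[τ | X_0 = k]. Boundary: v_0 = v_100 = 0. Recurrence: v_k = 1 + (v_{k-1} + v_{k+1})/2 for 1 ≤ k ≤ 99. The particular solution to v_k − (v_{k-1} + v_{k+1})/2 = 1 is v_k = −k^2. Adding homogeneous solution A + B k and matching boundaries gives v_k = k (100 − k). Substituting k = 41: v_41 = 41 · 59 = 2419.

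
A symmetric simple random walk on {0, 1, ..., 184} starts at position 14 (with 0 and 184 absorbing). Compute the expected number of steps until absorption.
E[τ | X_0 = 14] = 2380

Let v_k = E[τ | X_0 = k]. Boundary: v_0 = v_184 = 0. Recurrence: v_k = 1 + (v_{k-1} + v_{k+1})/2 for 1 ≤ k ≤ 183. The particular solution to v_k − (v_{k-1} + v_{k+1})/2 = 1 is v_k = −k^2. Adding homogeneous solution A + B k and matching boundaries gives v_k = k (184 − k). Substituting k = 14: v_14 = 14 · 170 = 2380.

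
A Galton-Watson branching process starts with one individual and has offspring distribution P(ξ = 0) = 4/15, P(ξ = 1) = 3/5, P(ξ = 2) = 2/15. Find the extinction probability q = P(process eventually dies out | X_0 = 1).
q = 1

Mean offspring μ = 0·4/15 + 1·3/5 + 2·2/15 = 13/15 ≤ 1. For μ ≤ 1 with offspring not concentrated at 1, the Galton-Watson process goes extinct almost surely, so q = 1.
(Algebraic check: The pgf is f(s) = 4/15 + 3/5·s + 2/15·s². The extinction probability q is the smallest fixed point of f in [0, 1]. Setting s = f(s):
  2/15·s² + (3/5 − 1)·s + 4/15 = 0
  2/15·s² − (4/15 + 2/15)·s + 4/15 = 0
which factors as (s − 1)·(2/15·s − 4/15) = 0, giving roots s = 1 and s = (4/15)/(2/15) = 2. Since 2 ≥ 1, the smallest root in [0, 1] is s = 1.)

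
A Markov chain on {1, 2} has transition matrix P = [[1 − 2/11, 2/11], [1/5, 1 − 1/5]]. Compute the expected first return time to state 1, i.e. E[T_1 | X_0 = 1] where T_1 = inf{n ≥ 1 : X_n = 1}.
E[T_1 | X_0 = 1] = 1/π_1 = 21/11

For an irreducible recurrent Markov chain with stationary distribution π, E[T_i | X_0 = i] = 1/π_i (Kac's formula). Here π_1 = (1/5)/(2/11 + 1/5) = (1/5)/(21/55) = 11/21, so E[T_1 | X_0 = 1] = 1/π_1 = (2/11 + 1/5)/(1/5) = (21/55)/(1/5) = 21/11.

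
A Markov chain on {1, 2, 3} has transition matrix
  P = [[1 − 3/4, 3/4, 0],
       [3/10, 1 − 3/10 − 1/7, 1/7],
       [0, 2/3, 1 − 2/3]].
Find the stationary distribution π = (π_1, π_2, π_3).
π = (28/113, 70/113, 15/113)

This is a birth-death chain on three states, which satisfies detailed balance: π_1 · P_{12} = π_2 · P_{21} and π_2 · P_{23} = π_3 · P_{32}.
From π_1 · 3/4 = π_2 · 3/10: π_2/π_1 = (3/4)/(3/10) = 5/2.
From π_2 · 1/7 = π_3 · 2/3: π_3/π_2 = (1/7)/(2/3) = 3/14.
Take π_1 proportional to 1; then unnormalized π = (1, 5/2, 15/28). Normalize by dividing by the sum 113/28:
  π = (28/113, 70/113, 15/113).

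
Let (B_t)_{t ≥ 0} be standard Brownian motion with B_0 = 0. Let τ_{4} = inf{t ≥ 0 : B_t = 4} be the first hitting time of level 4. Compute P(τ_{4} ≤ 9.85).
P(τ_{4} ≤ 9.85) = 2(1 − Φ(4/√9.85)) = 2(1 − Φ(1.2745)) ≈ 0.2025

By the reflection principle for standard BM, P(τ_b ≤ t) = 2 · P(B_t ≥ b). Since B_t ~ N(0, t), P(B_t ≥ 4) = 1 − Φ(4/√t) = 1 − Φ(4/√9.85) = 1 − Φ(1.2745) ≈ 0.10124. Doubling: P(τ_{4} ≤ 9.85) ≈ 2 · 0.10124 = 0.20248 ≈ 0.2025.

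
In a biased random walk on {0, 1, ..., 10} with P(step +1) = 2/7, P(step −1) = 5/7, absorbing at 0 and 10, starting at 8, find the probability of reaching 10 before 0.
P(hit 10 before 0) = (1 − (5/2)^8) / (1 − (5/2)^10) = 74356/464981

Let u_k denote P(reach 10 before 0 | start at k). Boundary: u_0 = 0, u_10 = 1. Recurrence: u_k = 2/7·u_{k+1} + 5/7·u_{k-1} for 1 ≤ k ≤ 9. Try u_k = A + B·r^k with r = q/p = (5/7)/(2/7) = 5/2. Substitution satisfies the recurrence; boundary conditions give:
  u_k = (1 − r^k) / (1 − r^N) = (1 − (5/2)^8) / (1 − (5/2)^10) = 74356/464981.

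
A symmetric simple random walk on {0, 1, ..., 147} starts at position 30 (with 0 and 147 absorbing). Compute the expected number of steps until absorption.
E[τ | X_0 = 30] = 3510

Let v_k = E[τ | X_0 = k]. Boundary: v_0 = v_147 = 0. Recurrence: v_k = 1 + (v_{k-1} + v_{k+1})/2 for 1 ≤ k ≤ 146. The particular solution to v_k − (v_{k-1} + v_{k+1})/2 = 1 is v_k = −k^2. Adding homogeneous solution A + B k and matching boundaries gives v_k = k (147 − k). Substituting k = 30: v_30 = 30 · 117 = 3510.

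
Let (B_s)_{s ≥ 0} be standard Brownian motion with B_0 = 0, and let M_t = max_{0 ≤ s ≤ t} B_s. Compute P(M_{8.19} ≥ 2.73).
P(M_{8.19} ≥ 2.73) = 2·P(B_{8.19} ≥ 2.73) = 2(1 − Φ(2.73/√8.19)) ≈ 0.3401

By the reflection principle for Brownian motion, P(M_t ≥ a) = 2 · P(B_t ≥ a) for a ≥ 0. Since B_t ~ N(0, t), P(B_t ≥ 2.73) = 1 − Φ(2.73/√t) = 1 − Φ(2.73/√8.19) = 1 − Φ(0.9539). So
  P(M_{8.19} ≥ 2.73) = 2(1 − Φ(0.9539)) ≈ 0.3401.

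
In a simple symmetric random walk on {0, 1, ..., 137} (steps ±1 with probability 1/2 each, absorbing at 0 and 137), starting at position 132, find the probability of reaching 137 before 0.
P(hit 137 before 0) = 132/137

Let u_k = P(hit 137 before 0 | start at k). Then u_0 = 0, u_137 = 1, and u_k = u_{k-1}/2 + u_{k+1}/2 for 1 ≤ k ≤ 136. This harmonic recurrence is solved by u_k = k/137, giving u_132 = 132/137.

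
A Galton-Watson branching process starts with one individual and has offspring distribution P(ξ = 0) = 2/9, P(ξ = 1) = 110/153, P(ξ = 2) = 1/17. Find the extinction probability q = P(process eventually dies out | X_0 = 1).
q = 1

Mean offspring μ = 0·2/9 + 1·110/153 + 2·1/17 = 128/153 ≤ 1. For μ ≤ 1 with offspring not concentrated at 1, the Galton-Watson process goes extinct almost surely, so q = 1.
(Algebraic check: The pgf is f(s) = 2/9 + 110/153·s + 1/17·s². The extinction probability q is the smallest fixed point of f in [0, 1]. Setting s = f(s):
  1/17·s² + (110/153 − 1)·s + 2/9 = 0
  1/17·s² − (2/9 + 1/17)·s + 2/9 = 0
which factors as (s − 1)·(1/17·s − 2/9) = 0, giving roots s = 1 and s = (2/9)/(1/17) = 34/9. Since 34/9 ≥ 1, the smallest root in [0, 1] is s = 1.)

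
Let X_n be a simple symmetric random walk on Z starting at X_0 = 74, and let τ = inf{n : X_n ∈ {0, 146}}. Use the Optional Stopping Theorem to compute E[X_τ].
E[X_τ] = 74

X_n is a martingale and τ is a bounded-mean stopping time (indeed τ is finite a.s. with bounded expectation since the walk is in a bounded region). By the OST, E[X_τ] = E[X_0] = 74. Equivalently: E[X_τ] = 146 · P(hit 146 first) + 0 · P(hit 0 first) = 146 · (74/146) = 74.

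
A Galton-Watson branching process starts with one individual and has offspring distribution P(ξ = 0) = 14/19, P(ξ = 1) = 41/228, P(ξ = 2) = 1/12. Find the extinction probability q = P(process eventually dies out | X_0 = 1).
q = 1

Mean offspring μ = 0·14/19 + 1·41/228 + 2·1/12 = 79/228 ≤ 1. For μ ≤ 1 with offspring not concentrated at 1, the Galton-Watson process goes extinct almost surely, so q = 1.
(Algebraic check: The pgf is f(s) = 14/19 + 41/228·s + 1/12·s². The extinction probability q is the smallest fixed point of f in [0, 1]. Setting s = f(s):
  1/12·s² + (41/228 − 1)·s + 14/19 = 0
  1/12·s² − (14/19 + 1/12)·s + 14/19 = 0
which factors as (s − 1)·(1/12·s − 14/19) = 0, giving roots s = 1 and s = (14/19)/(1/12) = 168/19. Since 168/19 ≥ 1, the smallest root in [0, 1] is s = 1.)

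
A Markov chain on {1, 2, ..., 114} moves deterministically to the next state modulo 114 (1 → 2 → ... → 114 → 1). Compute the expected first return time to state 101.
E[T_101 | X_0 = 101] = 114

The chain cycles deterministically, so starting at state 101 it returns in exactly 114 steps. Equivalently, the stationary distribution is uniform π_j = 1/114 for every state j, so by Kac's formula E[T_101] = 1/π_101 = 114.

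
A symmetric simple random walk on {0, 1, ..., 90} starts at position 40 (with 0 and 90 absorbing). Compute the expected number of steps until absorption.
E[τ | X_0 = 40] = 2000

Let v_k = E[τ | X_0 = k]. Boundary: v_0 = v_90 = 0. Recurrence: v_k = 1 + (v_{k-1} + v_{k+1})/2 for 1 ≤ k ≤ 89. The particular solution to v_k − (v_{k-1} + v_{k+1})/2 = 1 is v_k = −k^2. Adding homogeneous solution A + B k and matching boundaries gives v_k = k (90 − k). Substituting k = 40: v_40 = 40 · 50 = 2000.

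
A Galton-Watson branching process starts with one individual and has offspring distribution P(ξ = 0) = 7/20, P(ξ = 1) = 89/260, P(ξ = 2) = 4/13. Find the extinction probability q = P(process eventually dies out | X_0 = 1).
q = 1

Mean offspring μ = 0·7/20 + 1·89/260 + 2·4/13 = 249/260 ≤ 1. For μ ≤ 1 with offspring not concentrated at 1, the Galton-Watson process goes extinct almost surely, so q = 1.
(Algebraic check: The pgf is f(s) = 7/20 + 89/260·s + 4/13·s². The extinction probability q is the smallest fixed point of f in [0, 1]. Setting s = f(s):
  4/13·s² + (89/260 − 1)·s + 7/20 = 0
  4/13·s² − (7/20 + 4/13)·s + 7/20 = 0
which factors as (s − 1)·(4/13·s − 7/20) = 0, giving roots s = 1 and s = (7/20)/(4/13) = 91/80. Since 91/80 ≥ 1, the smallest root in [0, 1] is s = 1.)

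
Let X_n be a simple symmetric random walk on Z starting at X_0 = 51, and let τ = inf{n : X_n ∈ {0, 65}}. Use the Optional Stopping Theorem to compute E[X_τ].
E[X_τ] = 51

X_n is a martingale and τ is a bounded-mean stopping time (indeed τ is finite a.s. with bounded expectation since the walk is in a bounded region). By the OST, E[X_τ] = E[X_0] = 51. Equivalently: E[X_τ] = 65 · P(hit 65 first) + 0 · P(hit 0 first) = 65 · (51/65) = 51.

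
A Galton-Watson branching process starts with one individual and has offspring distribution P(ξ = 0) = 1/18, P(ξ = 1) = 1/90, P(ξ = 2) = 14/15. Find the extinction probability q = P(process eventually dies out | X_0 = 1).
q = 5/84

The pgf is f(s) = 1/18 + 1/90·s + 14/15·s². The extinction probability q is the smallest fixed point of f in [0, 1]. Setting s = f(s):
  14/15·s² + (1/90 − 1)·s + 1/18 = 0
  14/15·s² − (1/18 + 14/15)·s + 1/18 = 0
which factors as (s − 1)·(14/15·s − 1/18) = 0, giving roots s = 1 and s = (1/18)/(14/15) = 5/84.
Mean offspring μ = 1/90 + 2·14/15 = 169/90 > 1 (supercritical), so q < 1. The extinction probability is the smaller root: q = (1/18)/(14/15) = 5/84.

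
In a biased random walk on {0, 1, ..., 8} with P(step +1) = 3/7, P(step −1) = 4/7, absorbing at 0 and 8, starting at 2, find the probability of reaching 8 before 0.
P(hit 8 before 0) = (1 − (4/3)^2) / (1 − (4/3)^8) = 729/8425

Let u_k denote P(reach 8 before 0 | start at k). Boundary: u_0 = 0, u_8 = 1. Recurrence: u_k = 3/7·u_{k+1} + 4/7·u_{k-1} for 1 ≤ k ≤ 7. Try u_k = A + B·r^k with r = q/p = (4/7)/(3/7) = 4/3. Substitution satisfies the recurrence; boundary conditions give:
  u_k = (1 − r^k) / (1 − r^N) = (1 − (4/3)^2) / (1 − (4/3)^8) = 729/8425.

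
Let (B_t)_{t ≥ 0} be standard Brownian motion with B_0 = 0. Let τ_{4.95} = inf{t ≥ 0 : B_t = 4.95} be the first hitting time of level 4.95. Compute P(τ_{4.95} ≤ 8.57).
P(τ_{4.95} ≤ 8.57) = 2(1 − Φ(4.95/√8.57)) = 2(1 − Φ(1.6909)) ≈ 0.0909

By the reflection principle for standard BM, P(τ_b ≤ t) = 2 · P(B_t ≥ b). Since B_t ~ N(0, t), P(B_t ≥ 4.95) = 1 − Φ(4.95/√t) = 1 − Φ(4.95/√8.57) = 1 − Φ(1.6909) ≈ 0.04543. Doubling: P(τ_{4.95} ≤ 8.57) ≈ 2 · 0.04543 = 0.09086 ≈ 0.0909.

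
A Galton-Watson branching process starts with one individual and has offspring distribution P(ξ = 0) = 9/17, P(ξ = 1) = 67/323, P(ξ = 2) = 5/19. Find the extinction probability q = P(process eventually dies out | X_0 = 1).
q = 1

Mean offspring μ = 0·9/17 + 1·67/323 + 2·5/19 = 237/323 ≤ 1. For μ ≤ 1 with offspring not concentrated at 1, the Galton-Watson process goes extinct almost surely, so q = 1.
(Algebraic check: The pgf is f(s) = 9/17 + 67/323·s + 5/19·s². The extinction probability q is the smallest fixed point of f in [0, 1]. Setting s = f(s):
  5/19·s² + (67/323 − 1)·s + 9/17 = 0
  5/19·s² − (9/17 + 5/19)·s + 9/17 = 0
which factors as (s − 1)·(5/19·s − 9/17) = 0, giving roots s = 1 and s = (9/17)/(5/19) = 171/85. Since 171/85 ≥ 1, the smallest root in [0, 1] is s = 1.)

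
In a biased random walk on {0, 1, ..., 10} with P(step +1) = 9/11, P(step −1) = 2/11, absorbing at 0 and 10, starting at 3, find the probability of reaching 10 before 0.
P(hit 10 before 0) = (1 − (2/9)^3) / (1 − (2/9)^10) = 492645807/498111911

Let u_k denote P(reach 10 before 0 | start at k). Boundary: u_0 = 0, u_10 = 1. Recurrence: u_k = 9/11·u_{k+1} + 2/11·u_{k-1} for 1 ≤ k ≤ 9. Try u_k = A + B·r^k with r = q/p = (2/11)/(9/11) = 2/9. Substitution satisfies the recurrence; boundary conditions give:
  u_k = (1 − r^k) / (1 − r^N) = (1 − (2/9)^3) / (1 − (2/9)^10) = 492645807/498111911.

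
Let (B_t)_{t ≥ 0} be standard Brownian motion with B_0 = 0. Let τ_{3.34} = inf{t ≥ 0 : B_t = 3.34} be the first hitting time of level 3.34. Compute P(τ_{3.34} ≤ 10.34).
P(τ_{3.34} ≤ 10.34) = 2(1 − Φ(3.34/√10.34)) = 2(1 − Φ(1.0387)) ≈ 0.2989

By the reflection principle for standard BM, P(τ_b ≤ t) = 2 · P(B_t ≥ b). Since B_t ~ N(0, t), P(B_t ≥ 3.34) = 1 − Φ(3.34/√t) = 1 − Φ(3.34/√10.34) = 1 − Φ(1.0387) ≈ 0.14947. Doubling: P(τ_{3.34} ≤ 10.34) ≈ 2 · 0.14947 = 0.29894 ≈ 0.2989.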